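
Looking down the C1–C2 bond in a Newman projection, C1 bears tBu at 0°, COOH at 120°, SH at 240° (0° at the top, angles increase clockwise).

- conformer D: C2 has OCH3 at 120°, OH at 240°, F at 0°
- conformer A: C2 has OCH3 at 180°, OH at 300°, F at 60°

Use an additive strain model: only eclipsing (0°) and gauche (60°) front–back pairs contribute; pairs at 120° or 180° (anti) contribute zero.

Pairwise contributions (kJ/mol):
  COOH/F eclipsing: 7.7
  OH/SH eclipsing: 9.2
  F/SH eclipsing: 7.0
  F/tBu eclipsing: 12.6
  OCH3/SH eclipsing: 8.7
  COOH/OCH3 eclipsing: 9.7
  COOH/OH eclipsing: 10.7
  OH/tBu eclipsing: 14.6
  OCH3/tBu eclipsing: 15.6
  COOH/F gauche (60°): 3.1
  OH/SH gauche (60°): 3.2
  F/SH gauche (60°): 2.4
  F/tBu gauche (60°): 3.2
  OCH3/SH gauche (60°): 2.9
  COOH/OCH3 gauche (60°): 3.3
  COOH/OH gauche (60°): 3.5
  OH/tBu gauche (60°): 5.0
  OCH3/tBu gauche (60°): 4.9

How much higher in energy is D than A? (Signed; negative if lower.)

D (eclipsed): tBu–F eclipsed, COOH–OCH3 eclipsed, SH–OH eclipsed; 12.6 + 9.7 + 9.2 = 31.5 kJ/mol.
A (staggered): tBu–OH gauche, tBu–F gauche, COOH–OCH3 gauche, COOH–F gauche, SH–OCH3 gauche, SH–OH gauche; 5.0 + 3.2 + 3.3 + 3.1 + 2.9 + 3.2 = 20.7 kJ/mol.
E(D) − E(A) = 31.5 − 20.7 = +10.8 kJ/mol.

+10.8 kJ/mol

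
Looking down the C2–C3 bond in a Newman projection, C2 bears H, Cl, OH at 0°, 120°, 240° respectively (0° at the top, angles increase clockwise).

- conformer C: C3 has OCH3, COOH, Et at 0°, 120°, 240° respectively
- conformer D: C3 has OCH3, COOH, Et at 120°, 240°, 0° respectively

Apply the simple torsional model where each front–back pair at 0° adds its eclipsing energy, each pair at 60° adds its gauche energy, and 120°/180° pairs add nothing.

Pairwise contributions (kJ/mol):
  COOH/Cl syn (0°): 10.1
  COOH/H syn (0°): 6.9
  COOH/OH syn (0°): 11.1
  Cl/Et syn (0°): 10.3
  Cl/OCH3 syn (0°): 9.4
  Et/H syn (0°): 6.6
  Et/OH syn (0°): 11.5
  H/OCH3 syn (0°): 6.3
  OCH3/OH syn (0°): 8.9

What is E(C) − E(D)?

C (eclipsed): H–OCH3 eclipsed, Cl–COOH eclipsed, OH–Et eclipsed; 6.3 + 10.1 + 11.5 = 27.9 kJ/mol.
D (eclipsed): H–Et eclipsed, Cl–OCH3 eclipsed, OH–COOH eclipsed; 6.6 + 9.4 + 11.1 = 27.1 kJ/mol.
E(C) − E(D) = 27.9 − 27.1 = +0.8 kJ/mol.

+0.8 kJ/mol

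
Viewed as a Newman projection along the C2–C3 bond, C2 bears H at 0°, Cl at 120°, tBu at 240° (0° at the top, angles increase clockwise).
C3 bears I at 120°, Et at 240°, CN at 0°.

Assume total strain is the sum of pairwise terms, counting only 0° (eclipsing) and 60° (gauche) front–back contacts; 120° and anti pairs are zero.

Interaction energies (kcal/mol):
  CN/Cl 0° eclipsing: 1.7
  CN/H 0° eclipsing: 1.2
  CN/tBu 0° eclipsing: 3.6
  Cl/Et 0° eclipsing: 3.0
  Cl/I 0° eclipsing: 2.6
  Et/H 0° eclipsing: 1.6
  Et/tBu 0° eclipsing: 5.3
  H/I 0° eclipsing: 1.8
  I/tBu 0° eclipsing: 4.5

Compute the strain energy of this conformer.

9.1 kcal/mol

This conformer (eclipsed): H–CN eclipsed, Cl–I eclipsed, tBu–Et eclipsed; 1.2 + 2.6 + 5.3 = 9.1 kcal/mol.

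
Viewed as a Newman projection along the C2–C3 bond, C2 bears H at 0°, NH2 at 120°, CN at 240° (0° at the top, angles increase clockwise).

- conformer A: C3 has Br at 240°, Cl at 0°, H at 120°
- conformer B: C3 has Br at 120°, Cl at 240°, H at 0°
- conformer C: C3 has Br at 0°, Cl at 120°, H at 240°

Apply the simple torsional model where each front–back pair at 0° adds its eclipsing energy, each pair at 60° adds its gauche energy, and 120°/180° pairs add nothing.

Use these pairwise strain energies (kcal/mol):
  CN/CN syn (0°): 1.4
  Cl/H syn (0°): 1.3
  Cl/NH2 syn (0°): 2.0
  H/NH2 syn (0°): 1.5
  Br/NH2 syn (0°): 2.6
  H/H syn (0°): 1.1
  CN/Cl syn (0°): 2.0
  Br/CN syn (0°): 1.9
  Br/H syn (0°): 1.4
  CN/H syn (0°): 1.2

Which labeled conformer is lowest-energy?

C

A is eclipsed. H at 0° is eclipsed with Cl at 0° (1.3); NH2 at 120° is eclipsed with H at 120° (1.5); CN at 240° is eclipsed with Br at 240° (1.9). Total 4.7 kcal/mol.
B is eclipsed. H at 0° is eclipsed with H at 0° (1.1); NH2 at 120° is eclipsed with Br at 120° (2.6); CN at 240° is eclipsed with Cl at 240° (2.0). Total 5.7 kcal/mol.
C is eclipsed. H at 0° is eclipsed with Br at 0° (1.4); NH2 at 120° is eclipsed with Cl at 120° (2.0); CN at 240° is eclipsed with H at 240° (1.2). Total 4.6 kcal/mol.
C has the lowest total (4.6 kcal/mol).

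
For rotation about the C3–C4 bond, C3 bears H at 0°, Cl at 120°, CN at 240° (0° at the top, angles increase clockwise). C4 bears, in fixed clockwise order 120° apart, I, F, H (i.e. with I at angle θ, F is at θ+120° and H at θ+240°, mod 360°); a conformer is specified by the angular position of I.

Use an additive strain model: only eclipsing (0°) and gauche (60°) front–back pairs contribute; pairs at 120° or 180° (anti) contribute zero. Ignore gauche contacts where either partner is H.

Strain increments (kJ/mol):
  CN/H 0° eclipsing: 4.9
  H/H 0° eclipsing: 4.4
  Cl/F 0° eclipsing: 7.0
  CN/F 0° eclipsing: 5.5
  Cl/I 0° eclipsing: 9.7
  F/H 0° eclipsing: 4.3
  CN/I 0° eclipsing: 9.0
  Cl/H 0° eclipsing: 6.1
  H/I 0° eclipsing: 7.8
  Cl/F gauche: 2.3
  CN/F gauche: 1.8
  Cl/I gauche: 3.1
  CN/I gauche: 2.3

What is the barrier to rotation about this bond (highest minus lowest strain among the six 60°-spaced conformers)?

15.1 kJ/mol

I at 0° (eclipsed): H(0°)/I(0°) eclipsed 7.8; Cl(120°)/F(120°) eclipsed 7.0; CN(240°)/H(240°) eclipsed 4.9 → 19.7 kJ/mol.
I at 60° (staggered): Cl(120°)/I(60°) gauche 3.1; Cl(120°)/F(180°) gauche 2.3; CN(240°)/F(180°) gauche 1.8 → 7.2 kJ/mol.
I at 120° (eclipsed): H(0°)/H(0°) eclipsed 4.4; Cl(120°)/I(120°) eclipsed 9.7; CN(240°)/F(240°) eclipsed 5.5 → 19.6 kJ/mol.
I at 180° (staggered): Cl(120°)/I(180°) gauche 3.1; CN(240°)/I(180°) gauche 2.3; CN(240°)/F(300°) gauche 1.8 → 7.2 kJ/mol.
I at 240° (eclipsed): H(0°)/F(0°) eclipsed 4.3; Cl(120°)/H(120°) eclipsed 6.1; CN(240°)/I(240°) eclipsed 9.0 → 19.4 kJ/mol.
I at 300° (staggered): Cl(120°)/F(60°) gauche 2.3; CN(240°)/I(300°) gauche 2.3 → 4.6 kJ/mol.
Max at 0° (19.7 kJ/mol), min at 300° (4.6 kJ/mol); barrier = 15.1 kJ/mol.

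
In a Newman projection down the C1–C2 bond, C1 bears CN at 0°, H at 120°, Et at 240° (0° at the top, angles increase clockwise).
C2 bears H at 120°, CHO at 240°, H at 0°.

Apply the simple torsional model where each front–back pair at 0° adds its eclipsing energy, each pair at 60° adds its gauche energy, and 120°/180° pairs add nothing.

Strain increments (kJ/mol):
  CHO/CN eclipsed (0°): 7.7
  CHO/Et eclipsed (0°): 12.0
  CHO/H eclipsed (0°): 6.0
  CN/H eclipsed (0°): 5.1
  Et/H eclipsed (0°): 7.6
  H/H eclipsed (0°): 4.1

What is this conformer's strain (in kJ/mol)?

This conformer (eclipsed): CN(0°)/H(0°) eclipsed 5.1; H(120°)/H(120°) eclipsed 4.1; Et(240°)/CHO(240°) eclipsed 12.0 → 21.2 kJ/mol.

21.2 kJ/mol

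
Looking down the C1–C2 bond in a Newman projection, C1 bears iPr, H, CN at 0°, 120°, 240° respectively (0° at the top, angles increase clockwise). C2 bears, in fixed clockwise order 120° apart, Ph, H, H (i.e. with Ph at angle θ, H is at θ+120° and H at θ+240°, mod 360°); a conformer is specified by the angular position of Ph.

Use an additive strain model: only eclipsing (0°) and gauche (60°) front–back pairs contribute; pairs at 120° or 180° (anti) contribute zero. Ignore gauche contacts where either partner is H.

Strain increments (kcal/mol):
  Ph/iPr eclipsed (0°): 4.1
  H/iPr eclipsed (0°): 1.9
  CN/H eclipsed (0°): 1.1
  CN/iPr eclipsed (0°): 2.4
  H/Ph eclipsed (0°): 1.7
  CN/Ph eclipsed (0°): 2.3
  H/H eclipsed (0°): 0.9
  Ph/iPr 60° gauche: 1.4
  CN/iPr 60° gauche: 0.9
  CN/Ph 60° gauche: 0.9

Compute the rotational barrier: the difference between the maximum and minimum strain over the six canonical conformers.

5.2 kcal/mol

Ph at 0° (eclipsed): iPr(0°)/Ph(0°) eclipsed 4.1; H(120°)/H(120°) eclipsed 0.9; CN(240°)/H(240°) eclipsed 1.1 → 6.1 kcal/mol.
Ph at 60° (staggered): iPr(0°)/Ph(60°) gauche 1.4 → 1.4 kcal/mol.
Ph at 120° (eclipsed): iPr(0°)/H(0°) eclipsed 1.9; H(120°)/Ph(120°) eclipsed 1.7; CN(240°)/H(240°) eclipsed 1.1 → 4.7 kcal/mol.
Ph at 180° (staggered): CN(240°)/Ph(180°) gauche 0.9 → 0.9 kcal/mol.
Ph at 240° (eclipsed): iPr(0°)/H(0°) eclipsed 1.9; H(120°)/H(120°) eclipsed 0.9; CN(240°)/Ph(240°) eclipsed 2.3 → 5.1 kcal/mol.
Ph at 300° (staggered): iPr(0°)/Ph(300°) gauche 1.4; CN(240°)/Ph(300°) gauche 0.9 → 2.3 kcal/mol.
Max at 0° (6.1 kcal/mol), min at 180° (0.9 kcal/mol); barrier = 5.2 kcal/mol.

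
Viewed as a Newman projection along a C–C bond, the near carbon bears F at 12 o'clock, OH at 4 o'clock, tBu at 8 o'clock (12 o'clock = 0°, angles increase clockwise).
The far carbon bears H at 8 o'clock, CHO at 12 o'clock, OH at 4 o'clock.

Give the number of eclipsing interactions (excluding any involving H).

Non-H eclipsing pairs: F(0°)/CHO(0°); OH(120°)/OH(120°) — 2 interactions.

2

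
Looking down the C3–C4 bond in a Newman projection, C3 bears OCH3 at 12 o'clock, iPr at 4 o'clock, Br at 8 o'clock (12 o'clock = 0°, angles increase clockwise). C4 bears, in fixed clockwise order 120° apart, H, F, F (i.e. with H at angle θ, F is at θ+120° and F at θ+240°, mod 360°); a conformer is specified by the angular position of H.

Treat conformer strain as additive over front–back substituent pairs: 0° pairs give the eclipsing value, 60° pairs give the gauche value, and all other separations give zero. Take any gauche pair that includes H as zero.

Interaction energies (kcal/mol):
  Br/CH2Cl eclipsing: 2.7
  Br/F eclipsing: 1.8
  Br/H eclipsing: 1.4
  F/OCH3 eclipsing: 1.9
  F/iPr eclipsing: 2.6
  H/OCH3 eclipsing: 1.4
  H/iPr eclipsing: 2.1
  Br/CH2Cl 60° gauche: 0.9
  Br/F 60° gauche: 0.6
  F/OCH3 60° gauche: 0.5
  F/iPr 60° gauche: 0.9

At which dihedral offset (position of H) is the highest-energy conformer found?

H at 0° (eclipsed): OCH3(0°)/H(0°) eclipsed 1.4; iPr(120°)/F(120°) eclipsed 2.6; Br(240°)/F(240°) eclipsed 1.8 → 5.8 kcal/mol.
H at 60° (staggered): OCH3(0°)/F(300°) gauche 0.5; iPr(120°)/F(180°) gauche 0.9; Br(240°)/F(180°) gauche 0.6; Br(240°)/F(300°) gauche 0.6 → 2.6 kcal/mol.
H at 120° (eclipsed): OCH3(0°)/F(0°) eclipsed 1.9; iPr(120°)/H(120°) eclipsed 2.1; Br(240°)/F(240°) eclipsed 1.8 → 5.8 kcal/mol.
H at 180° (staggered): OCH3(0°)/F(300°) gauche 0.5; OCH3(0°)/F(60°) gauche 0.5; iPr(120°)/F(60°) gauche 0.9; Br(240°)/F(300°) gauche 0.6 → 2.5 kcal/mol.
H at 240° (eclipsed): OCH3(0°)/F(0°) eclipsed 1.9; iPr(120°)/F(120°) eclipsed 2.6; Br(240°)/H(240°) eclipsed 1.4 → 5.9 kcal/mol.
H at 300° (staggered): OCH3(0°)/F(60°) gauche 0.5; iPr(120°)/F(60°) gauche 0.9; iPr(120°)/F(180°) gauche 0.9; Br(240°)/F(180°) gauche 0.6 → 2.9 kcal/mol.
The maximum (5.9 kcal/mol) occurs with H at 240°.

240°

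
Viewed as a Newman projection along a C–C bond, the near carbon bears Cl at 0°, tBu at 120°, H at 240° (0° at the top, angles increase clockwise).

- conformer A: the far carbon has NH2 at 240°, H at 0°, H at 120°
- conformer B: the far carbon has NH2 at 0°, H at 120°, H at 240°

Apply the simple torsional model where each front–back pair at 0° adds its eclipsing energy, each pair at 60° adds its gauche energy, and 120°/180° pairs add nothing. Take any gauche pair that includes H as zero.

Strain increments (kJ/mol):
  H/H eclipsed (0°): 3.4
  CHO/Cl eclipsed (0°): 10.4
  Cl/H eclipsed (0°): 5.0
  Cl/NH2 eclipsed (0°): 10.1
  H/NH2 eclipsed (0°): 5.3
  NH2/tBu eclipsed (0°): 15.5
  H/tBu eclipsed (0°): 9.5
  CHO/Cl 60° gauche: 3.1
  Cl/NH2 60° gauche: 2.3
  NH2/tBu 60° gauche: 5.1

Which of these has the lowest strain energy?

A (eclipsed): Cl(0°)/H(0°) eclipsed 5.0; tBu(120°)/H(120°) eclipsed 9.5; H(240°)/NH2(240°) eclipsed 5.3 → 19.8 kJ/mol.
B (eclipsed): Cl(0°)/NH2(0°) eclipsed 10.1; tBu(120°)/H(120°) eclipsed 9.5; H(240°)/H(240°) eclipsed 3.4 → 23.0 kJ/mol.
A has the lowest total (19.8 kJ/mol).

A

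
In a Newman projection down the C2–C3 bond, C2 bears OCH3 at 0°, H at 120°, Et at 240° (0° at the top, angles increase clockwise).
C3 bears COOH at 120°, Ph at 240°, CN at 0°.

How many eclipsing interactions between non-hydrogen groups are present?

2

Non-H eclipsing pairs: OCH3(0°)/CN(0°); Et(240°)/Ph(240°) — 2 interactions.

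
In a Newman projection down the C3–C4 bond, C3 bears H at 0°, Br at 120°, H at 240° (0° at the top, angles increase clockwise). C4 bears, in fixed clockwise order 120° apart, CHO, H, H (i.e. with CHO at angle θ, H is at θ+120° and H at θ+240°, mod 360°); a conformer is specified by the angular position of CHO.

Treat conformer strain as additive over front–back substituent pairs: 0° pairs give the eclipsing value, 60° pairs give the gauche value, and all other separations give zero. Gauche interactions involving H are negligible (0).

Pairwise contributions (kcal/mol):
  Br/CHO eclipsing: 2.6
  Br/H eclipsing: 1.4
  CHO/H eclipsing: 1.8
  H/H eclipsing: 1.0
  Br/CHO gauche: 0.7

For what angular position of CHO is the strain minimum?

CHO at 0° (eclipsed): H(0°)/CHO(0°) eclipsed 1.8; Br(120°)/H(120°) eclipsed 1.4; H(240°)/H(240°) eclipsed 1.0 → 4.2 kcal/mol.
CHO at 60° (staggered): Br(120°)/CHO(60°) gauche 0.7 → 0.7 kcal/mol.
CHO at 120° (eclipsed): H(0°)/H(0°) eclipsed 1.0; Br(120°)/CHO(120°) eclipsed 2.6; H(240°)/H(240°) eclipsed 1.0 → 4.6 kcal/mol.
CHO at 180° (staggered): Br(120°)/CHO(180°) gauche 0.7 → 0.7 kcal/mol.
CHO at 240° (eclipsed): H(0°)/H(0°) eclipsed 1.0; Br(120°)/H(120°) eclipsed 1.4; H(240°)/CHO(240°) eclipsed 1.8 → 4.2 kcal/mol.
CHO at 300° (staggered): no non-H gauche contacts → 0.0 kcal/mol.
The minimum (0.0 kcal/mol) occurs with CHO at 300°.

300°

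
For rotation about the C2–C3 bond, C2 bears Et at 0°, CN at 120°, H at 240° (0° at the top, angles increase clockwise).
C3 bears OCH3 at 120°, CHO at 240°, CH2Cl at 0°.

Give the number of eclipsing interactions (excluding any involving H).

2

Non-H eclipsing pairs: Et(0°)/CH2Cl(0°); CN(120°)/OCH3(120°) — 2 interactions.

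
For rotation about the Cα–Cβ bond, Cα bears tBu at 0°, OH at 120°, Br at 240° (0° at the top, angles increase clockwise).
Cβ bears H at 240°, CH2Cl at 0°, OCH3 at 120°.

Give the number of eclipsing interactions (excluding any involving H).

Non-H eclipsing pairs: tBu(0°)/CH2Cl(0°); OH(120°)/OCH3(120°) — 2 interactions.

2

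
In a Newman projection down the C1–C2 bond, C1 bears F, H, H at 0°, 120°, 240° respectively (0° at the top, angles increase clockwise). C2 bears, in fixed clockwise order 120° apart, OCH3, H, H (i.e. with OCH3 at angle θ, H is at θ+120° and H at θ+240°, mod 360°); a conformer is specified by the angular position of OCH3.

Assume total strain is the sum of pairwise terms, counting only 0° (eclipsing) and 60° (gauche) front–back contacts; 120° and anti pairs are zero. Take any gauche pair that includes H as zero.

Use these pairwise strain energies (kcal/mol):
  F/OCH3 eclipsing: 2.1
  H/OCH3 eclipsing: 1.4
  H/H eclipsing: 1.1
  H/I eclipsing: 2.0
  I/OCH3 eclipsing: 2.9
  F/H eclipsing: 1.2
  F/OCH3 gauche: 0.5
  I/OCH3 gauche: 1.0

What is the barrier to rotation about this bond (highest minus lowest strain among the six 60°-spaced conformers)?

OCH3 at 0° is eclipsed. F at 0° is eclipsed with OCH3 at 0° (2.1); H at 120° is eclipsed with H at 120° (1.1); H at 240° is eclipsed with H at 240° (1.1). Total 4.3 kcal/mol.
OCH3 at 60° is staggered. F at 0° is gauche with OCH3 at 60° (0.5). Total 0.5 kcal/mol.
OCH3 at 120° is eclipsed. F at 0° is eclipsed with H at 0° (1.2); H at 120° is eclipsed with OCH3 at 120° (1.4); H at 240° is eclipsed with H at 240° (1.1). Total 3.7 kcal/mol.
OCH3 at 180° (staggered): no non-H gauche contacts → 0.0 kcal/mol.
OCH3 at 240° is eclipsed. F at 0° is eclipsed with H at 0° (1.2); H at 120° is eclipsed with H at 120° (1.1); H at 240° is eclipsed with OCH3 at 240° (1.4). Total 3.7 kcal/mol.
OCH3 at 300° is staggered. F at 0° is gauche with OCH3 at 300° (0.5). Total 0.5 kcal/mol.
Max at 0° (4.3 kcal/mol), min at 180° (0.0 kcal/mol); barrier = 4.3 kcal/mol.

4.3 kcal/mol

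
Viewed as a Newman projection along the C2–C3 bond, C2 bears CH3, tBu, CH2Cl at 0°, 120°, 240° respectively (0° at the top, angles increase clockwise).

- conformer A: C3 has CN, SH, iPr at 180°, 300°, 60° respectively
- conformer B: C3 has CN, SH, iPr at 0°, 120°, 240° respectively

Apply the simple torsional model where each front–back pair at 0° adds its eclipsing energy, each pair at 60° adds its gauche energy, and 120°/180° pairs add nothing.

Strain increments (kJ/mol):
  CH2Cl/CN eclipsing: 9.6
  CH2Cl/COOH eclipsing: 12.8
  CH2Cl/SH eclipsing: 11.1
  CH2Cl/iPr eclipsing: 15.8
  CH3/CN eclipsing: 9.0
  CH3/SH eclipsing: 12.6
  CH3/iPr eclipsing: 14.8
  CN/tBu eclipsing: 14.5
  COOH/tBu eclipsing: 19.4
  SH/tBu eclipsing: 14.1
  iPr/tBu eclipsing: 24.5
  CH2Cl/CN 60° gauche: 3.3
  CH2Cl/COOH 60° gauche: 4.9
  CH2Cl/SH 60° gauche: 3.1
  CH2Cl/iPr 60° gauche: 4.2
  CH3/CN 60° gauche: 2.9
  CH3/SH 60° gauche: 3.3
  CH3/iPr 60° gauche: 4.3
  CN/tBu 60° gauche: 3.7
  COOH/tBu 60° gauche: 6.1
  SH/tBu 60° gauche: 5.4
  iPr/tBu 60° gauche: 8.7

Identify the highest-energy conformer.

A is staggered. CH3 at 0° is gauche with SH at 300° (3.3); CH3 at 0° is gauche with iPr at 60° (4.3); tBu at 120° is gauche with CN at 180° (3.7); tBu at 120° is gauche with iPr at 60° (8.7); CH2Cl at 240° is gauche with CN at 180° (3.3); CH2Cl at 240° is gauche with SH at 300° (3.1). Total 26.4 kJ/mol.
B is eclipsed. CH3 at 0° is eclipsed with CN at 0° (9.0); tBu at 120° is eclipsed with SH at 120° (14.1); CH2Cl at 240° is eclipsed with iPr at 240° (15.8). Total 38.9 kJ/mol.
B has the highest total (38.9 kJ/mol).

B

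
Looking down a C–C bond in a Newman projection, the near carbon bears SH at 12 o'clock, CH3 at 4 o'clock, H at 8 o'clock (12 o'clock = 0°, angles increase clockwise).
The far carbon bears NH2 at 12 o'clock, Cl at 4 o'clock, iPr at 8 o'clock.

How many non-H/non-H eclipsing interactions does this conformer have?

Non-H eclipsing pairs: SH(0°)/NH2(0°); CH3(120°)/Cl(120°) — 2 interactions.

2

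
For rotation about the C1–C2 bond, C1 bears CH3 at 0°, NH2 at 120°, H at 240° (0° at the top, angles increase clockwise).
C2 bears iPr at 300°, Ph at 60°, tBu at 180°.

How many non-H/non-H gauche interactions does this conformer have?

4

Non-H gauche pairs: CH3(0°)/iPr(300°); CH3(0°)/Ph(60°); NH2(120°)/Ph(60°); NH2(120°)/tBu(180°) — 4 interactions.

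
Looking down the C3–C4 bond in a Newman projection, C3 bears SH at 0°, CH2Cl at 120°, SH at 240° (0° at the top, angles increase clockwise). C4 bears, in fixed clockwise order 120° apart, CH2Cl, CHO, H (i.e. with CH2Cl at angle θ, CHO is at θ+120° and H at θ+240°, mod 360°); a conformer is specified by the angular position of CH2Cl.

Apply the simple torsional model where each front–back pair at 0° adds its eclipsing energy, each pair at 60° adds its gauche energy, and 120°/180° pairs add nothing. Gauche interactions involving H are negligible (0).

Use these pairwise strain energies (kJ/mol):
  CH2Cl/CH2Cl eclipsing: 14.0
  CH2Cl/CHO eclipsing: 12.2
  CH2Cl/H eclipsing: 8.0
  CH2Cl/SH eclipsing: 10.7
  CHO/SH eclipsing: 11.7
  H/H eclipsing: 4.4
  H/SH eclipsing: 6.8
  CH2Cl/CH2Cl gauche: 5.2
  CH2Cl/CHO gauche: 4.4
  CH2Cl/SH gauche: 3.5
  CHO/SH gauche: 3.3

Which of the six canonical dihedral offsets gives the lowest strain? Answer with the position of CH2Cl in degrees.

300°

CH2Cl at 0° (eclipsed): SH(0°)/CH2Cl(0°) eclipsed 10.7; CH2Cl(120°)/CHO(120°) eclipsed 12.2; SH(240°)/H(240°) eclipsed 6.8 → 29.7 kJ/mol.
CH2Cl at 60° (staggered): SH(0°)/CH2Cl(60°) gauche 3.5; CH2Cl(120°)/CH2Cl(60°) gauche 5.2; CH2Cl(120°)/CHO(180°) gauche 4.4; SH(240°)/CHO(180°) gauche 3.3 → 16.4 kJ/mol.
CH2Cl at 120° (eclipsed): SH(0°)/H(0°) eclipsed 6.8; CH2Cl(120°)/CH2Cl(120°) eclipsed 14.0; SH(240°)/CHO(240°) eclipsed 11.7 → 32.5 kJ/mol.
CH2Cl at 180° (staggered): SH(0°)/CHO(300°) gauche 3.3; CH2Cl(120°)/CH2Cl(180°) gauche 5.2; SH(240°)/CH2Cl(180°) gauche 3.5; SH(240°)/CHO(300°) gauche 3.3 → 15.3 kJ/mol.
CH2Cl at 240° (eclipsed): SH(0°)/CHO(0°) eclipsed 11.7; CH2Cl(120°)/H(120°) eclipsed 8.0; SH(240°)/CH2Cl(240°) eclipsed 10.7 → 30.4 kJ/mol.
CH2Cl at 300° (staggered): SH(0°)/CH2Cl(300°) gauche 3.5; SH(0°)/CHO(60°) gauche 3.3; CH2Cl(120°)/CHO(60°) gauche 4.4; SH(240°)/CH2Cl(300°) gauche 3.5 → 14.7 kJ/mol.
The minimum (14.7 kJ/mol) occurs with CH2Cl at 300°.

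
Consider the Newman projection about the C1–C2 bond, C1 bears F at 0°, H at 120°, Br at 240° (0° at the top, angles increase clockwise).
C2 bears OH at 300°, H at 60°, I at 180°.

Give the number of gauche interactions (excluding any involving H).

Non-H gauche pairs: F(0°)/OH(300°); Br(240°)/OH(300°); Br(240°)/I(180°) — 3 interactions.

3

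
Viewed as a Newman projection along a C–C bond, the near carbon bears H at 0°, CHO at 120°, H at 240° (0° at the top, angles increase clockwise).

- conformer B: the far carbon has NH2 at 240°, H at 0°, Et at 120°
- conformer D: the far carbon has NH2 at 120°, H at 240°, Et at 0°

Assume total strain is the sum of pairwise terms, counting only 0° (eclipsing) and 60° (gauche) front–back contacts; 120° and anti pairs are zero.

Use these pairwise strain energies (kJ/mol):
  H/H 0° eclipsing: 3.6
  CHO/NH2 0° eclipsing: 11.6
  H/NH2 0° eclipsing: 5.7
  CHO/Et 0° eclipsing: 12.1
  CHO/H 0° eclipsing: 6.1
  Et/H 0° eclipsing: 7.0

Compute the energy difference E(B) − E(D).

B (eclipsed): H(0°)/H(0°) eclipsed 3.6; CHO(120°)/Et(120°) eclipsed 12.1; H(240°)/NH2(240°) eclipsed 5.7 → 21.4 kJ/mol.
D (eclipsed): H(0°)/Et(0°) eclipsed 7.0; CHO(120°)/NH2(120°) eclipsed 11.6; H(240°)/H(240°) eclipsed 3.6 → 22.2 kJ/mol.
E(B) − E(D) = 21.4 − 22.2 = -0.8 kJ/mol.

-0.8 kJ/mol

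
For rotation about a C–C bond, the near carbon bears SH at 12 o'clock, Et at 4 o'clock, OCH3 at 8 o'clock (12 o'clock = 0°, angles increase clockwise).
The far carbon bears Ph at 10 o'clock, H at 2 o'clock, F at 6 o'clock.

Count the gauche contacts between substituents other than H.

4

Non-H gauche pairs: SH(0°)/Ph(300°); Et(120°)/F(180°); OCH3(240°)/Ph(300°); OCH3(240°)/F(180°) — 4 interactions.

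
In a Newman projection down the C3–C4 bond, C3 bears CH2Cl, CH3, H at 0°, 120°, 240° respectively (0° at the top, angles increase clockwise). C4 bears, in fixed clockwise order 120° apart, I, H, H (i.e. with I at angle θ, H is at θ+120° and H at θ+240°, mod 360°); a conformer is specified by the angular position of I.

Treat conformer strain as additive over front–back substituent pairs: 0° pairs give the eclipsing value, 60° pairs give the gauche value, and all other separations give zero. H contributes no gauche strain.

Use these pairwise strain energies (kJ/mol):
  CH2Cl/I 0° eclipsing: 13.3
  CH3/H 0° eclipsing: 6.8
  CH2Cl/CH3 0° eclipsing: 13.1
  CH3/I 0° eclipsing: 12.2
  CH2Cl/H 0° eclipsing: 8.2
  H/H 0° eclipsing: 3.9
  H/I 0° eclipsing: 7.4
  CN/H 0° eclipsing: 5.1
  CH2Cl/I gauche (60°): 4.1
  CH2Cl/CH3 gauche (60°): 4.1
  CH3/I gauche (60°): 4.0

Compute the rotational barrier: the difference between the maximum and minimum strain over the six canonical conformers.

20.3 kJ/mol

I at 0° (eclipsed): CH2Cl–I eclipsed, CH3–H eclipsed, H–H eclipsed; 13.3 + 6.8 + 3.9 = 24.0 kJ/mol.
I at 60° (staggered): CH2Cl–I gauche, CH3–I gauche; 4.1 + 4.0 = 8.1 kJ/mol.
I at 120° (eclipsed): CH2Cl–H eclipsed, CH3–I eclipsed, H–H eclipsed; 8.2 + 12.2 + 3.9 = 24.3 kJ/mol.
I at 180° (staggered): CH3–I gauche; 4.0 = 4.0 kJ/mol.
I at 240° (eclipsed): CH2Cl–H eclipsed, CH3–H eclipsed, H–I eclipsed; 8.2 + 6.8 + 7.4 = 22.4 kJ/mol.
I at 300° (staggered): CH2Cl–I gauche; 4.1 = 4.1 kJ/mol.
Max at 120° (24.3 kJ/mol), min at 180° (4.0 kJ/mol); barrier = 20.3 kJ/mol.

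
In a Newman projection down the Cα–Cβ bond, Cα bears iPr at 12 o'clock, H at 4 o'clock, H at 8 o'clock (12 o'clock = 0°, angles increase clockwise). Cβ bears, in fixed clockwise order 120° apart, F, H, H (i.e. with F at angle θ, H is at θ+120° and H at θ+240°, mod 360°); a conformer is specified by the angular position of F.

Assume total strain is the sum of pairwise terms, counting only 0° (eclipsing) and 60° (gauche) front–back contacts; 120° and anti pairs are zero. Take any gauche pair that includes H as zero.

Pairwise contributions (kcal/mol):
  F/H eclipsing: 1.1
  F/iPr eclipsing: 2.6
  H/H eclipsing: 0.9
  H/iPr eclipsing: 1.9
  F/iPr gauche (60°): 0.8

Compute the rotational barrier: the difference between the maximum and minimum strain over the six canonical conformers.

F at 0° (eclipsed): iPr(0°)/F(0°) eclipsed 2.6; H(120°)/H(120°) eclipsed 0.9; H(240°)/H(240°) eclipsed 0.9 → 4.4 kcal/mol.
F at 60° (staggered): iPr(0°)/F(60°) gauche 0.8 → 0.8 kcal/mol.
F at 120° (eclipsed): iPr(0°)/H(0°) eclipsed 1.9; H(120°)/F(120°) eclipsed 1.1; H(240°)/H(240°) eclipsed 0.9 → 3.9 kcal/mol.
F at 180° (staggered): no non-H gauche contacts → 0.0 kcal/mol.
F at 240° (eclipsed): iPr(0°)/H(0°) eclipsed 1.9; H(120°)/H(120°) eclipsed 0.9; H(240°)/F(240°) eclipsed 1.1 → 3.9 kcal/mol.
F at 300° (staggered): iPr(0°)/F(300°) gauche 0.8 → 0.8 kcal/mol.
Max at 0° (4.4 kcal/mol), min at 180° (0.0 kcal/mol); barrier = 4.4 kcal/mol.

4.4 kcal/mol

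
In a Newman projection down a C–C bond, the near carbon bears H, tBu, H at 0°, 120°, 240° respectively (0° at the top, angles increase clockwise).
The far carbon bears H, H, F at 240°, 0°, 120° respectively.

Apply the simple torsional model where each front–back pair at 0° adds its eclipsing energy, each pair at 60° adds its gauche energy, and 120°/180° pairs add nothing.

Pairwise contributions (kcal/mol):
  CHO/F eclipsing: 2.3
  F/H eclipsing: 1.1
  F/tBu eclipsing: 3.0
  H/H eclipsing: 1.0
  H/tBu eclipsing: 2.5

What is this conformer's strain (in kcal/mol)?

This conformer (eclipsed): H–H eclipsed, tBu–F eclipsed, H–H eclipsed; 1.0 + 3.0 + 1.0 = 5.0 kcal/mol.

5.0 kcal/mol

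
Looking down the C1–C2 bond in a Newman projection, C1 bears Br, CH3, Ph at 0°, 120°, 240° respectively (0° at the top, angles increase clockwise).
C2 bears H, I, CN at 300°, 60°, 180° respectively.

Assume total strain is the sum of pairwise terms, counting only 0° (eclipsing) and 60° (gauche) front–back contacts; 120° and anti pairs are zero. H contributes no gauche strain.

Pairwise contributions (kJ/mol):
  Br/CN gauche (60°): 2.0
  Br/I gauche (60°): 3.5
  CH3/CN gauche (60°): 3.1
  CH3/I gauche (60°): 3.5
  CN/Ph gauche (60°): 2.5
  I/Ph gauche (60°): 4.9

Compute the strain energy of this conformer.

12.6 kJ/mol

This conformer (staggered): Br–I gauche, CH3–I gauche, CH3–CN gauche, Ph–CN gauche; 3.5 + 3.5 + 3.1 + 2.5 = 12.6 kJ/mol.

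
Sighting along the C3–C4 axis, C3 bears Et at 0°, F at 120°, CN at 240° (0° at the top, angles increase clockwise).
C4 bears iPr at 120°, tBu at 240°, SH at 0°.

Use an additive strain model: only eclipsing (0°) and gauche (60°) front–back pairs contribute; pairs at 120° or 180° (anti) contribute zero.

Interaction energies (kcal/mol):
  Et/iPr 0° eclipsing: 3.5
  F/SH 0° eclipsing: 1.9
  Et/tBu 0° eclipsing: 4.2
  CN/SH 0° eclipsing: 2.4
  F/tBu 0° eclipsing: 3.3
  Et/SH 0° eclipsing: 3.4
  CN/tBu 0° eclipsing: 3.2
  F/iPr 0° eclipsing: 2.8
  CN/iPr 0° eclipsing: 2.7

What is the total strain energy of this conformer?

9.4 kcal/mol

This conformer is eclipsed. Et at 0° is eclipsed with SH at 0° (3.4); F at 120° is eclipsed with iPr at 120° (2.8); CN at 240° is eclipsed with tBu at 240° (3.2). Total 9.4 kcal/mol.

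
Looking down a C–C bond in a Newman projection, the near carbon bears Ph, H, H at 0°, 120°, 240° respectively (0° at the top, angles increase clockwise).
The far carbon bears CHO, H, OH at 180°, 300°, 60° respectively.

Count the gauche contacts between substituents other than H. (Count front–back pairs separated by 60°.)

Non-H gauche pairs: Ph(0°)/OH(60°) — 1 interaction.

1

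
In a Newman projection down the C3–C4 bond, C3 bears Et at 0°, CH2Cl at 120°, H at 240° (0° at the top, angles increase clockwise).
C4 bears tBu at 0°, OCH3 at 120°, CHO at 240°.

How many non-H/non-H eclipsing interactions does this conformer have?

2

Non-H eclipsing pairs: Et(0°)/tBu(0°); CH2Cl(120°)/OCH3(120°) — 2 interactions.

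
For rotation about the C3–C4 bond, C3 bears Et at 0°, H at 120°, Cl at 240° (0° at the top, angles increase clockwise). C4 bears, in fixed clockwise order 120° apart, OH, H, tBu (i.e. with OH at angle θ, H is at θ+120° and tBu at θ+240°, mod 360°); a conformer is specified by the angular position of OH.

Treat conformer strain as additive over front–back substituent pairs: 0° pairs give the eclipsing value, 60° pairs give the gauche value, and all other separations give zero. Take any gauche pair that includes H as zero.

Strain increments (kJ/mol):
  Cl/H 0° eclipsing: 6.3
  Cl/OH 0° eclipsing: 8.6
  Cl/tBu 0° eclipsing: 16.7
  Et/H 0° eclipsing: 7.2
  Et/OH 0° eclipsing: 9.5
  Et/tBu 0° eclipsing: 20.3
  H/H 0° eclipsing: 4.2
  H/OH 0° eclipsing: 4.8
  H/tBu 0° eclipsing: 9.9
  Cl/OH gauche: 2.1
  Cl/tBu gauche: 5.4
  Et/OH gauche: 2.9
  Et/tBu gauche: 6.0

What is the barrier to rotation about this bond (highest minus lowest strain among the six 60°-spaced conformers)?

OH at 0° (eclipsed): Et(0°)/OH(0°) eclipsed 9.5; H(120°)/H(120°) eclipsed 4.2; Cl(240°)/tBu(240°) eclipsed 16.7 → 30.4 kJ/mol.
OH at 60° (staggered): Et(0°)/OH(60°) gauche 2.9; Et(0°)/tBu(300°) gauche 6.0; Cl(240°)/tBu(300°) gauche 5.4 → 14.3 kJ/mol.
OH at 120° (eclipsed): Et(0°)/tBu(0°) eclipsed 20.3; H(120°)/OH(120°) eclipsed 4.8; Cl(240°)/H(240°) eclipsed 6.3 → 31.4 kJ/mol.
OH at 180° (staggered): Et(0°)/tBu(60°) gauche 6.0; Cl(240°)/OH(180°) gauche 2.1 → 8.1 kJ/mol.
OH at 240° (eclipsed): Et(0°)/H(0°) eclipsed 7.2; H(120°)/tBu(120°) eclipsed 9.9; Cl(240°)/OH(240°) eclipsed 8.6 → 25.7 kJ/mol.
OH at 300° (staggered): Et(0°)/OH(300°) gauche 2.9; Cl(240°)/OH(300°) gauche 2.1; Cl(240°)/tBu(180°) gauche 5.4 → 10.4 kJ/mol.
Max at 120° (31.4 kJ/mol), min at 180° (8.1 kJ/mol); barrier = 23.3 kJ/mol.

23.3 kJ/mol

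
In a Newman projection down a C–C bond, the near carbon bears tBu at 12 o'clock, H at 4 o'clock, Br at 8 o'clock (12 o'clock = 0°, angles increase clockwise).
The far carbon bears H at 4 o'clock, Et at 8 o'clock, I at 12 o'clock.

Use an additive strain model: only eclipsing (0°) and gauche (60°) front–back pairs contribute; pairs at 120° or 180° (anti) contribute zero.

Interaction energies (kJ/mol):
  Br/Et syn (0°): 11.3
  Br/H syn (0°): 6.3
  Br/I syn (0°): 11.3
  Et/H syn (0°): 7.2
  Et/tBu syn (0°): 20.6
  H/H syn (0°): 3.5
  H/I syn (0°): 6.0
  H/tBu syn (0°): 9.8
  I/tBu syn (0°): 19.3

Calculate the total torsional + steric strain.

This conformer (eclipsed): tBu(0°)/I(0°) eclipsed 19.3; H(120°)/H(120°) eclipsed 3.5; Br(240°)/Et(240°) eclipsed 11.3 → 34.1 kJ/mol.

34.1 kJ/mol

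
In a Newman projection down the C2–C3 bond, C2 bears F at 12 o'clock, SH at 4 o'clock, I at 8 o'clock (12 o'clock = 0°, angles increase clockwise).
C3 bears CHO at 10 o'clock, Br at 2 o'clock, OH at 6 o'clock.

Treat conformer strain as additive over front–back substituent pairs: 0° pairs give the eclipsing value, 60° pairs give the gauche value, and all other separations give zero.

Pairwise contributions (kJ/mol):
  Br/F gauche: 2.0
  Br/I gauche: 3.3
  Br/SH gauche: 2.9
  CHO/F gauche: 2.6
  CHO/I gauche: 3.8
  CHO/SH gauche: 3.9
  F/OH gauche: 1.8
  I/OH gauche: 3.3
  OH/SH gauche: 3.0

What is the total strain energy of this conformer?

17.6 kJ/mol

This conformer is staggered. F at 0° is gauche with CHO at 300° (2.6); F at 0° is gauche with Br at 60° (2.0); SH at 120° is gauche with Br at 60° (2.9); SH at 120° is gauche with OH at 180° (3.0); I at 240° is gauche with CHO at 300° (3.8); I at 240° is gauche with OH at 180° (3.3). Total 17.6 kJ/mol.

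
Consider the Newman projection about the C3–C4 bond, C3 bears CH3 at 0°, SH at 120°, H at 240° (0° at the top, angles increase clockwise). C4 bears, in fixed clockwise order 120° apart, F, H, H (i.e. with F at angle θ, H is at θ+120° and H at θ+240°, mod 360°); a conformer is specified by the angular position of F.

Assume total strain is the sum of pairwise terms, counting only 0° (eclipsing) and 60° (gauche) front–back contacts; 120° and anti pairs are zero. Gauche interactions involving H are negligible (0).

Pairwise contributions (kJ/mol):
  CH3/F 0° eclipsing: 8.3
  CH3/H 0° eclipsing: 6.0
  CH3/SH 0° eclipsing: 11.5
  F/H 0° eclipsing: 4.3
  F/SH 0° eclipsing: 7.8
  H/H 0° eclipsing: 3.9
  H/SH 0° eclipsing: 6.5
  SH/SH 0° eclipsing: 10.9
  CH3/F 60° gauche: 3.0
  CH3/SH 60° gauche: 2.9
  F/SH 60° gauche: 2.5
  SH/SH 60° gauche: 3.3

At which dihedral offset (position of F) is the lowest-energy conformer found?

180°

F at 0° is eclipsed. CH3 at 0° is eclipsed with F at 0° (8.3); SH at 120° is eclipsed with H at 120° (6.5); H at 240° is eclipsed with H at 240° (3.9). Total 18.7 kJ/mol.
F at 60° is staggered. CH3 at 0° is gauche with F at 60° (3.0); SH at 120° is gauche with F at 60° (2.5). Total 5.5 kJ/mol.
F at 120° is eclipsed. CH3 at 0° is eclipsed with H at 0° (6.0); SH at 120° is eclipsed with F at 120° (7.8); H at 240° is eclipsed with H at 240° (3.9). Total 17.7 kJ/mol.
F at 180° is staggered. SH at 120° is gauche with F at 180° (2.5). Total 2.5 kJ/mol.
F at 240° is eclipsed. CH3 at 0° is eclipsed with H at 0° (6.0); SH at 120° is eclipsed with H at 120° (6.5); H at 240° is eclipsed with F at 240° (4.3). Total 16.8 kJ/mol.
F at 300° is staggered. CH3 at 0° is gauche with F at 300° (3.0). Total 3.0 kJ/mol.
The minimum (2.5 kJ/mol) occurs with F at 180°.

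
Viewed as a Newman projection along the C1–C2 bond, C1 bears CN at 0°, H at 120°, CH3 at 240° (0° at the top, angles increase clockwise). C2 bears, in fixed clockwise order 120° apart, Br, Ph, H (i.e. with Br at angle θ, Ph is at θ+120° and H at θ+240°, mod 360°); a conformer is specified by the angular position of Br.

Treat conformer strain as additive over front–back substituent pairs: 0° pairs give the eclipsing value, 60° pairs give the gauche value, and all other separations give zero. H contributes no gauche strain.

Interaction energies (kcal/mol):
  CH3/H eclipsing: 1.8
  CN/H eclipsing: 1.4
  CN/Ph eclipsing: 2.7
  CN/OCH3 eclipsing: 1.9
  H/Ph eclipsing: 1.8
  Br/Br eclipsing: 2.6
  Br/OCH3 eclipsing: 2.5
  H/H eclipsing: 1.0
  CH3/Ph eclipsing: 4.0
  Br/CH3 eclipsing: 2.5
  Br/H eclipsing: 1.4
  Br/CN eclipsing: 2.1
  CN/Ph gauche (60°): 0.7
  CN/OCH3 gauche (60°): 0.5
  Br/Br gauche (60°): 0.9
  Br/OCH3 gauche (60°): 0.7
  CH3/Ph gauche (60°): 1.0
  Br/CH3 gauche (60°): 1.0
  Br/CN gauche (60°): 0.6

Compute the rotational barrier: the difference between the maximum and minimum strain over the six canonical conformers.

5.2 kcal/mol

Br at 0° (eclipsed): CN(0°)/Br(0°) eclipsed 2.1; H(120°)/Ph(120°) eclipsed 1.8; CH3(240°)/H(240°) eclipsed 1.8 → 5.7 kcal/mol.
Br at 60° (staggered): CN(0°)/Br(60°) gauche 0.6; CH3(240°)/Ph(180°) gauche 1.0 → 1.6 kcal/mol.
Br at 120° (eclipsed): CN(0°)/H(0°) eclipsed 1.4; H(120°)/Br(120°) eclipsed 1.4; CH3(240°)/Ph(240°) eclipsed 4.0 → 6.8 kcal/mol.
Br at 180° (staggered): CN(0°)/Ph(300°) gauche 0.7; CH3(240°)/Br(180°) gauche 1.0; CH3(240°)/Ph(300°) gauche 1.0 → 2.7 kcal/mol.
Br at 240° (eclipsed): CN(0°)/Ph(0°) eclipsed 2.7; H(120°)/H(120°) eclipsed 1.0; CH3(240°)/Br(240°) eclipsed 2.5 → 6.2 kcal/mol.
Br at 300° (staggered): CN(0°)/Br(300°) gauche 0.6; CN(0°)/Ph(60°) gauche 0.7; CH3(240°)/Br(300°) gauche 1.0 → 2.3 kcal/mol.
Max at 120° (6.8 kcal/mol), min at 60° (1.6 kcal/mol); barrier = 5.2 kcal/mol.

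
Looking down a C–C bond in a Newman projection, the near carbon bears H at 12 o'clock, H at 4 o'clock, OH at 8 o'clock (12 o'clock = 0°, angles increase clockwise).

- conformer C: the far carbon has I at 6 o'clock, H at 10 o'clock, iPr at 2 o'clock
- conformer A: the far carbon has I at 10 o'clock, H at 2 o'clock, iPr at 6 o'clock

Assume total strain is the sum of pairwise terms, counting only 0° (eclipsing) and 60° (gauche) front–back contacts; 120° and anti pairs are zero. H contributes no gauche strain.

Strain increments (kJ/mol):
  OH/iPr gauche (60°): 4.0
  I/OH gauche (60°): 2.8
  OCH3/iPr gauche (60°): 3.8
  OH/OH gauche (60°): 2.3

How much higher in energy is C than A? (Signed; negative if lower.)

C (staggered): OH–I gauche; 2.8 = 2.8 kJ/mol.
A (staggered): OH–I gauche, OH–iPr gauche; 2.8 + 4.0 = 6.8 kJ/mol.
E(C) − E(A) = 2.8 − 6.8 = -4.0 kJ/mol.

-4.0 kJ/mol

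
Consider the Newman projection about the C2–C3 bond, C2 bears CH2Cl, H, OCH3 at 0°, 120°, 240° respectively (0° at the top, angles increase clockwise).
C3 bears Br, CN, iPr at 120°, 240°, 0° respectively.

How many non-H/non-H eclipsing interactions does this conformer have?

2

Non-H eclipsing pairs: CH2Cl(0°)/iPr(0°); OCH3(240°)/CN(240°) — 2 interactions.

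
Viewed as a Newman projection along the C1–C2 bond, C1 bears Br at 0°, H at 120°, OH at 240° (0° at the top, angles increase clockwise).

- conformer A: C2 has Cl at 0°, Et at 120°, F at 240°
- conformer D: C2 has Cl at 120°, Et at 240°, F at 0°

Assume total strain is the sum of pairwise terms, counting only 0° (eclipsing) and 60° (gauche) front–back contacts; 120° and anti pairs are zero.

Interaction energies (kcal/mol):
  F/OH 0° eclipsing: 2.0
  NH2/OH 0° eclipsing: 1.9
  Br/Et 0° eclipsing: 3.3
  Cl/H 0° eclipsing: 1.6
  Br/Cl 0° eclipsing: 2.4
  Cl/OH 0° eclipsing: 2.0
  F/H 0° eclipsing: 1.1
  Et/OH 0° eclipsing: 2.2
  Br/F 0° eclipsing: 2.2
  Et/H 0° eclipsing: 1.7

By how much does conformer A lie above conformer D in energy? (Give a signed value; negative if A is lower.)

A (eclipsed): Br–Cl eclipsed, H–Et eclipsed, OH–F eclipsed; 2.4 + 1.7 + 2.0 = 6.1 kcal/mol.
D (eclipsed): Br–F eclipsed, H–Cl eclipsed, OH–Et eclipsed; 2.2 + 1.6 + 2.2 = 6.0 kcal/mol.
E(A) − E(D) = 6.1 − 6.0 = +0.1 kcal/mol.

+0.1 kcal/mol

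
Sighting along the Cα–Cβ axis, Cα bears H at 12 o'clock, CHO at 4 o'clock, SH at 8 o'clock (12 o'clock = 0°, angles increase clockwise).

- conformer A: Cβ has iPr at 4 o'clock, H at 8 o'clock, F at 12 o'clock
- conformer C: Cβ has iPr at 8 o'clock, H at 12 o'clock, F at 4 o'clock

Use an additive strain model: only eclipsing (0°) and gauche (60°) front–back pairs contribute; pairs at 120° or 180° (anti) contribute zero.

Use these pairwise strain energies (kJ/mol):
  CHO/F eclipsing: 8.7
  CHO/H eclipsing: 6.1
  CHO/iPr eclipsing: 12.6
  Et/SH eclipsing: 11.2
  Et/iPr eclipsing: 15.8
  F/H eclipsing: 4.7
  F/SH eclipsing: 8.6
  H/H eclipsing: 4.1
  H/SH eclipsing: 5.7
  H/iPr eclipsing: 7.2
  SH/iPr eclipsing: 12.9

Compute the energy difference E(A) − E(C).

A (eclipsed): H–F eclipsed, CHO–iPr eclipsed, SH–H eclipsed; 4.7 + 12.6 + 5.7 = 23.0 kJ/mol.
C (eclipsed): H–H eclipsed, CHO–F eclipsed, SH–iPr eclipsed; 4.1 + 8.7 + 12.9 = 25.7 kJ/mol.
E(A) − E(C) = 23.0 − 25.7 = -2.7 kJ/mol.

-2.7 kJ/mol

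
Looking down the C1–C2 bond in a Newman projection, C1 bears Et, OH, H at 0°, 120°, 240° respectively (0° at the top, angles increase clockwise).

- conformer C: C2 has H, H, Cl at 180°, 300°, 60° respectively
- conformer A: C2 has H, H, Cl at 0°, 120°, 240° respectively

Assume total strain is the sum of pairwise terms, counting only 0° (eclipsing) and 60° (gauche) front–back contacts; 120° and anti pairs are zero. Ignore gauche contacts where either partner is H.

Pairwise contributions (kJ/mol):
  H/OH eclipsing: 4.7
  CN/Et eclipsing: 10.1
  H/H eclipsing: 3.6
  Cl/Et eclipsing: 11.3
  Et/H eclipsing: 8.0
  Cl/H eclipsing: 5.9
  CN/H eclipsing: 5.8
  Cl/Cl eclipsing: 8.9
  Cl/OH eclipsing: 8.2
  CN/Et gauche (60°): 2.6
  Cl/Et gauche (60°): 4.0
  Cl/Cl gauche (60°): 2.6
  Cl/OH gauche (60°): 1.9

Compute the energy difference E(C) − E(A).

-12.7 kJ/mol

C (staggered): Et–Cl gauche, OH–Cl gauche; 4.0 + 1.9 = 5.9 kJ/mol.
A (eclipsed): Et–H eclipsed, OH–H eclipsed, H–Cl eclipsed; 8.0 + 4.7 + 5.9 = 18.6 kJ/mol.
E(C) − E(A) = 5.9 − 18.6 = -12.7 kJ/mol.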